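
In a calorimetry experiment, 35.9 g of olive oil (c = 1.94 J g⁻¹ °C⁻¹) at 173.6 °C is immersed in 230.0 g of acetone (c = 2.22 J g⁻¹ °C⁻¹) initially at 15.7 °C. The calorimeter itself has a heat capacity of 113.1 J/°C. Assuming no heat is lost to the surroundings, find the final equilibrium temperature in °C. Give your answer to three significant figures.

T_f = 31.6 °C

Heat lost by olive oil = heat gained by acetone + calorimeter.
(35.9)(1.94)(173.6 − T) = [(230.0)(2.22) + 113.1](T − 15.7)
69.646 (173.6 − T) = 623.7 (T − 15.7)
12091 − 69.646 T = 623.7 T − 9792.1
21883.1 = 693.346 T
T = 31.56 °C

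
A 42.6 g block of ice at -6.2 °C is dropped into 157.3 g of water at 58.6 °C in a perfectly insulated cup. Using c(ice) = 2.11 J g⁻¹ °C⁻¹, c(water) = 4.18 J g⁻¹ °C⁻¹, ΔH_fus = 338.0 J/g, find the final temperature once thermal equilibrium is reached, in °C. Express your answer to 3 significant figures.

Heat to bring ice to 0 °C and melt it: q₁ = 42.6×2.11×6.2 + 42.6×338.0 = 14956 J
Heat the water can supply cooling to 0 °C: 157.3×4.18×58.6 = 38530.3 J > q₁, so all ice melts.
Energy balance: 157.3×4.18×(58.6 − T) = 14956 + 42.6×4.18×(T − 0)
657.514(58.6 − T) = 14956 + 178.068 T
38530.3 − 14956 = 835.582 T
T = 23574.3 / 835.582 = 28.21 °C

T_f = 28.2 °C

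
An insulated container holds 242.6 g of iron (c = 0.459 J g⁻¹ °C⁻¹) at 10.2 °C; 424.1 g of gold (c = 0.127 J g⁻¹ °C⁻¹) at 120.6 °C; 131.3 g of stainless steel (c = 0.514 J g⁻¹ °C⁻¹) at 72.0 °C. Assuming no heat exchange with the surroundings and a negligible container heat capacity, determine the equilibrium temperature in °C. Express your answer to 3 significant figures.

Σ mᵢcᵢ(T − Tᵢ) = 0  ⇒  T = Σ mᵢcᵢTᵢ / Σ mᵢcᵢ
Σ mᵢcᵢ = 242.6×0.459 + 424.1×0.127 + 131.3×0.514 = 232.7023
Σ mᵢcᵢTᵢ = 111.3534×10.2 + 53.8607×120.6 + 67.4882×72.0 = 12491
T = 12491 / 232.7023 = 53.68 °C

T_f = 53.7 °C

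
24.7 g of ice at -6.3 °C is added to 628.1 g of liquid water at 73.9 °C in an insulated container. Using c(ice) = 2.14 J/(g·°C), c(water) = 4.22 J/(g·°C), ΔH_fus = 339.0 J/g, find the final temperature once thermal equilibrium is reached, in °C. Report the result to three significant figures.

Heat to bring ice to 0 °C and melt it: q₁ = 24.7×2.14×6.3 + 24.7×339.0 = 8706.3 J
Heat the water can supply cooling to 0 °C: 628.1×4.22×73.9 = 195878 J > q₁, so all ice melts.
Energy balance: 628.1×4.22×(73.9 − T) = 8706.3 + 24.7×4.22×(T − 0)
2650.582(73.9 − T) = 8706.3 + 104.234 T
195878 − 8706.3 = 2754.816 T
T = 187171.7 / 2754.816 = 67.94 °C

T_f = 67.9 °C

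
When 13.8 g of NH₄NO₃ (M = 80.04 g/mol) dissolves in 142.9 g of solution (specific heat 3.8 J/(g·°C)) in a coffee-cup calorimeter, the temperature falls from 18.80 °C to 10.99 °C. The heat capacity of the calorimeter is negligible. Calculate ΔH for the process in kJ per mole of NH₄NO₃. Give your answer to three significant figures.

|ΔT| = |10.99 − 18.80| = 7.81 °C
|q_surr| = (142.9 × 3.8) × 7.81 = 543.02 × 7.81 = 4241 J
n(NH₄NO₃) = 13.8 / 80.04 = 0.1724 mol
Temperature fell, so q_rxn = +|q_surr| = 4.241 kJ
ΔH = q_rxn / n = 24.60 kJ/mol

ΔH = 24.6 kJ/mol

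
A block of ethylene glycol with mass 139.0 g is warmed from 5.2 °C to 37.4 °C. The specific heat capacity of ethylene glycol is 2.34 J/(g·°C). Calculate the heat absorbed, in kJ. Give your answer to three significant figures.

q = m c ΔT = 139.0 × 2.34 × (37.4 − 5.2)
q = 139.0 × 2.34 × 32.2 = 10470 J = 10.5 kJ

q = 10.5 kJ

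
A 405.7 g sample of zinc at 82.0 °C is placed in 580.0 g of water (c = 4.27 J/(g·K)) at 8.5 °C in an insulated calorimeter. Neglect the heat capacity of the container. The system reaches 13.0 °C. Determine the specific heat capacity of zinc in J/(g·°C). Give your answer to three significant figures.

c = 0.398 J/(g·°C)

q_gained = (580.0 × 4.27) × (13.0 − 8.5) = 11140 J
q_lost = 405.7 × c × (82.0 − 13.0) = 27993.3 c
Set equal: c = 11140 / 27993.3 = 0.398 J/(g·°C)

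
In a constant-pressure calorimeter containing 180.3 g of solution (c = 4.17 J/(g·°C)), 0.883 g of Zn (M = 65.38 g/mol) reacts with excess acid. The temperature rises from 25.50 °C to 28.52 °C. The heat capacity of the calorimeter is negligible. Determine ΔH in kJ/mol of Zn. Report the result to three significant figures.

|ΔT| = |28.52 − 25.50| = 3.02 °C
|q_surr| = (180.3 × 4.17) × 3.02 = 751.851 × 3.02 = 2271 J
n(Zn) = 0.883 / 65.38 = 0.01351 mol
Temperature rose, so q_rxn = −|q_surr| = -2.271 kJ
ΔH = q_rxn / n = -168.1 kJ/mol

ΔH = -168 kJ/mol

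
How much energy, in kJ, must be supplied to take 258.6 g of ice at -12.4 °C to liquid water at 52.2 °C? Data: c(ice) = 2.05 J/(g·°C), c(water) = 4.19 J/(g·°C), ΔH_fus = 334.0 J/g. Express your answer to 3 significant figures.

q1 (heat ice -12.4→0.0 °C): 258.6 × 2.05 × 12.4 = 6574 J
q2 (melt at 0 °C): 258.6 × 334.0 = 86372 J
q3 (heat water 0.0→52.2 °C): 258.6 × 4.19 × 52.2 = 56560 J
Total: 6574 + 86372 + 56560 = 149506 J = 150 kJ

q = 150 kJ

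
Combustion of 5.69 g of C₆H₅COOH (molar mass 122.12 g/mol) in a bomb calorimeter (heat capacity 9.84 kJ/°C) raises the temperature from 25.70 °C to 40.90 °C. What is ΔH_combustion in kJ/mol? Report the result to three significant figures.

ΔT = 40.90 − 25.70 = 15.20 °C
q_cal = C_cal × ΔT = 9.84 × 15.20 = 149.568 kJ
n = 5.69 / 122.12 = 0.04659 mol
q_rxn = −q_cal = -149.568 kJ
ΔH = -149.568 / 0.04659 = -3210 kJ/mol

ΔH = -3210 kJ/mol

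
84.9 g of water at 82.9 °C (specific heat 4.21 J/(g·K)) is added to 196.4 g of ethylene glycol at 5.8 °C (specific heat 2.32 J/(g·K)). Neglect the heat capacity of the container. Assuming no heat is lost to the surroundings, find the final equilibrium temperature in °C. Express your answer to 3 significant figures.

Heat lost by water = heat gained by ethylene glycol.
(84.9)(4.21)(82.9 − T) = (196.4)(2.32)(T − 5.8)
357.429 (82.9 − T) = 455.648 (T − 5.8)
29631 − 357.429 T = 455.648 T − 2642.8
32273.8 = 813.077 T
T = 39.69 °C

T_f = 39.7 °C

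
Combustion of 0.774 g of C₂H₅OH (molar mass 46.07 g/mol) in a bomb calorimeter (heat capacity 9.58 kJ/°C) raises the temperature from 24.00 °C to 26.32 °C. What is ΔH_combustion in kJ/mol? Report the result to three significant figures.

ΔH = -1320 kJ/mol

ΔT = 26.32 − 24.00 = 2.32 °C
q_cal = C_cal × ΔT = 9.58 × 2.32 = 22.2256 kJ
n = 0.774 / 46.07 = 0.01680 mol
q_rxn = −q_cal = -22.2256 kJ
ΔH = -22.2256 / 0.01680 = -1323 kJ/mol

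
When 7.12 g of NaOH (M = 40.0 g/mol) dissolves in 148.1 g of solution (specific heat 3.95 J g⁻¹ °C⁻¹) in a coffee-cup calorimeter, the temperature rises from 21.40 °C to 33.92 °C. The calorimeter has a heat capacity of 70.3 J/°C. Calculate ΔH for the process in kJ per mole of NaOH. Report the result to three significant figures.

ΔH = -46.1 kJ/mol

|ΔT| = |33.92 − 21.40| = 12.52 °C
|q_surr| = (148.1 × 3.95 + 70.3) × 12.52 = 655.295 × 12.52 = 8204 J
n(NaOH) = 7.12 / 40.0 = 0.1780 mol
Temperature rose, so q_rxn = −|q_surr| = -8.204 kJ
ΔH = q_rxn / n = -46.09 kJ/mol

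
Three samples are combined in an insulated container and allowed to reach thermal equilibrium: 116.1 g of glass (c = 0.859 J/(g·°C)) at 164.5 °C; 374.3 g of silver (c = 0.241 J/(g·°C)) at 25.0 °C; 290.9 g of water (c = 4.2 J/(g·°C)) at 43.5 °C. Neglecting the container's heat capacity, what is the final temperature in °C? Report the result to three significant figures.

Σ mᵢcᵢ(T − Tᵢ) = 0  ⇒  T = Σ mᵢcᵢTᵢ / Σ mᵢcᵢ
Σ mᵢcᵢ = 116.1×0.859 + 374.3×0.241 + 290.9×4.2 = 1411.7162
Σ mᵢcᵢTᵢ = 99.7299×164.5 + 90.2063×25.0 + 1221.78×43.5 = 71808
T = 71808 / 1411.7162 = 50.87 °C

T_f = 50.9 °C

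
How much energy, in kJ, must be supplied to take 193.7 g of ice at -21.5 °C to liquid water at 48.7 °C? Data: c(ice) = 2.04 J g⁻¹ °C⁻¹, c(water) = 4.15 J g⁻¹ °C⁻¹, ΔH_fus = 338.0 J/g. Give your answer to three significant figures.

q1 (heat ice -21.5→0.0 °C): 193.7 × 2.04 × 21.5 = 8496 J
q2 (melt at 0 °C): 193.7 × 338.0 = 65471 J
q3 (heat water 0.0→48.7 °C): 193.7 × 4.15 × 48.7 = 39148 J
Total: 8496 + 65471 + 39148 = 113115 J = 113 kJ

q = 113 kJ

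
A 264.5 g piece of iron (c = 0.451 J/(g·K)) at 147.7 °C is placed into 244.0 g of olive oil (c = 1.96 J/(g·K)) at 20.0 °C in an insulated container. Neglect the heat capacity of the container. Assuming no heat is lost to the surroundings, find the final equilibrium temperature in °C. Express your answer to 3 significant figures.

T_f = 45.5 °C

Heat lost by iron = heat gained by olive oil.
(264.5)(0.451)(147.7 − T) = (244.0)(1.96)(T − 20.0)
119.2895 (147.7 − T) = 478.24 (T − 20.0)
17619 − 119.2895 T = 478.24 T − 9564.8
27183.8 = 597.5295 T
T = 45.49 °C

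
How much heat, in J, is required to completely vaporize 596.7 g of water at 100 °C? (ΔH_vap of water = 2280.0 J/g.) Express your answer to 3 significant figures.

q = 1360000 J

q = m × ΔH_vap = 596.7 × 2280.0 = 1360000 J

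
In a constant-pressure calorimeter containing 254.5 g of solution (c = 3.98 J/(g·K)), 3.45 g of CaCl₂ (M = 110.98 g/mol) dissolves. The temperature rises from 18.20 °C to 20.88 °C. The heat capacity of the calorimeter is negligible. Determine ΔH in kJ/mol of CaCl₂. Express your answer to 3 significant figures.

|ΔT| = |20.88 − 18.20| = 2.68 °C
|q_surr| = (254.5 × 3.98) × 2.68 = 1012.91 × 2.68 = 2715 J
n(CaCl₂) = 3.45 / 110.98 = 0.03109 mol
Temperature rose, so q_rxn = −|q_surr| = -2.715 kJ
ΔH = q_rxn / n = -87.33 kJ/mol

ΔH = -87.3 kJ/mol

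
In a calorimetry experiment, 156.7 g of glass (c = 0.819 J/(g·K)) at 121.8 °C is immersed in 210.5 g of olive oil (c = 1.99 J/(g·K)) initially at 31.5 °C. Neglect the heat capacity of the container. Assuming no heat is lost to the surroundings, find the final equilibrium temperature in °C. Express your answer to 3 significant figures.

Heat lost by glass = heat gained by olive oil.
(156.7)(0.819)(121.8 − T) = (210.5)(1.99)(T − 31.5)
128.3373 (121.8 − T) = 418.895 (T − 31.5)
15631 − 128.3373 T = 418.895 T − 13195
28826 = 547.2323 T
T = 52.68 °C

T_f = 52.7 °C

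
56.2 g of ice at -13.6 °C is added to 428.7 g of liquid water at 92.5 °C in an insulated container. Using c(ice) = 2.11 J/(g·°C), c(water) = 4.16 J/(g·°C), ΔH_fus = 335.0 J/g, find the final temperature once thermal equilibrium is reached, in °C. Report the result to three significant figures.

Heat to bring ice to 0 °C and melt it: q₁ = 56.2×2.11×13.6 + 56.2×335.0 = 20440 J
Heat the water can supply cooling to 0 °C: 428.7×4.16×92.5 = 164964 J > q₁, so all ice melts.
Energy balance: 428.7×4.16×(92.5 − T) = 20440 + 56.2×4.16×(T − 0)
1783.392(92.5 − T) = 20440 + 233.792 T
164964 − 20440 = 2017.184 T
T = 144524 / 2017.184 = 71.646 °C

T_f = 71.6 °C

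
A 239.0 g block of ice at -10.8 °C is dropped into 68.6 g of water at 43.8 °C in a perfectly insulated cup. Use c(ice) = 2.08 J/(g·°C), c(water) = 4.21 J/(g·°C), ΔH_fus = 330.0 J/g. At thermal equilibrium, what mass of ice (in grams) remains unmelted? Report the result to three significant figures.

m_ice remaining = 217 g

Heat to warm all ice to 0 °C: 239.0×2.08×10.8 = 5368.9 J
Heat released by water cooling to 0 °C: 68.6×4.21×43.8 = 12650 J
12650 J < 5368.9 + 239.0×330.0 = 84238.9 J, so not all ice melts; final T = 0 °C.
Heat left for melting: 12650 − 5368.9 = 7281.1 J
Mass melted = 7281.1 / 330.0 = 22.06 g
Ice remaining = 239.0 − 22.06 = 216.94 g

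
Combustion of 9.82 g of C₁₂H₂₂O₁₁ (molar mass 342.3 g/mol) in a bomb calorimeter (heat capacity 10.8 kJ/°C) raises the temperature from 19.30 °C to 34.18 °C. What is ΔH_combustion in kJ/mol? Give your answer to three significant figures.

ΔH = -5600 kJ/mol

ΔT = 34.18 − 19.30 = 14.88 °C
q_cal = C_cal × ΔT = 10.8 × 14.88 = 160.704 kJ
n = 9.82 / 342.3 = 0.02869 mol
q_rxn = −q_cal = -160.704 kJ
ΔH = -160.704 / 0.02869 = -5601 kJ/mol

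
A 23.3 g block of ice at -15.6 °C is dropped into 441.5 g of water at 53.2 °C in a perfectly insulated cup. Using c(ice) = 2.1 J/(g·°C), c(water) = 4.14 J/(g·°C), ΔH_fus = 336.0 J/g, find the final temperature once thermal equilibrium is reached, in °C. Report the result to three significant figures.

Heat to bring ice to 0 °C and melt it: q₁ = 23.3×2.1×15.6 + 23.3×336.0 = 8592.1 J
Heat the water can supply cooling to 0 °C: 441.5×4.14×53.2 = 97239.5 J > q₁, so all ice melts.
Energy balance: 441.5×4.14×(53.2 − T) = 8592.1 + 23.3×4.14×(T − 0)
1827.81(53.2 − T) = 8592.1 + 96.462 T
97239.5 − 8592.1 = 1924.272 T
T = 88647.4 / 1924.272 = 46.07 °C

T_f = 46.1 °C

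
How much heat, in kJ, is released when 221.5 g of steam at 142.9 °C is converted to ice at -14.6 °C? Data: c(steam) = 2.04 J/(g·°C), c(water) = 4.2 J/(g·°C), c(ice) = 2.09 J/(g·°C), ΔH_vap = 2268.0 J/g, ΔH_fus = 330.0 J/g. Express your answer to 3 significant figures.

q = 695 kJ

q1 (cool steam 142.9→100 °C): 221.5 × 2.04 × 42.9 = 19385 J
q2 (condense at 100 °C): 221.5 × 2268.0 = 502362 J
q3 (cool water 100→0 °C): 221.5 × 4.2 × 100.0 = 93030 J
q4 (freeze at 0 °C): 221.5 × 330.0 = 73095 J
q5 (cool ice 0→-14.6 °C): 221.5 × 2.09 × 14.6 = 6759 J
Total: 19385 + 502362 + 93030 + 73095 + 6759 = 694631 J = 695 kJ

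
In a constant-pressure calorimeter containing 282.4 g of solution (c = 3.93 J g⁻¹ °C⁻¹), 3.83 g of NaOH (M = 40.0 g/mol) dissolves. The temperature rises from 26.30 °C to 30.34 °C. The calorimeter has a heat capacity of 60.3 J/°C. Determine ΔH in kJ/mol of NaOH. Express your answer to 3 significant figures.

ΔH = -49.4 kJ/mol

|ΔT| = |30.34 − 26.30| = 4.04 °C
|q_surr| = (282.4 × 3.93 + 60.3) × 4.04 = 1170.132 × 4.04 = 4727 J
n(NaOH) = 3.83 / 40.0 = 0.09575 mol
Temperature rose, so q_rxn = −|q_surr| = -4.727 kJ
ΔH = q_rxn / n = -49.37 kJ/mol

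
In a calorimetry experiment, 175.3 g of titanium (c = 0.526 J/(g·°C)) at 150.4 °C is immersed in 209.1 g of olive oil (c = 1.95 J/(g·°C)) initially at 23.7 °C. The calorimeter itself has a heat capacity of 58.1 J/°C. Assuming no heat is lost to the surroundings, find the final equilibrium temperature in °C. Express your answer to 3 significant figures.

Heat lost by titanium = heat gained by olive oil + calorimeter.
(175.3)(0.526)(150.4 − T) = [(209.1)(1.95) + 58.1](T − 23.7)
92.2078 (150.4 − T) = 465.845 (T − 23.7)
13868 − 92.2078 T = 465.845 T − 11041
24909 = 558.0528 T
T = 44.64 °C

T_f = 44.6 °C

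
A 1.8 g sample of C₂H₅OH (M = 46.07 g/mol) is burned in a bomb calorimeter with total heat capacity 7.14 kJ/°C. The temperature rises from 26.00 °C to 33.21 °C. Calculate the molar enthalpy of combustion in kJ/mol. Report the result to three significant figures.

ΔH = -1320 kJ/mol

ΔT = 33.21 − 26.00 = 7.21 °C
q_cal = C_cal × ΔT = 7.14 × 7.21 = 51.4794 kJ
n = 1.8 / 46.07 = 0.03907 mol
q_rxn = −q_cal = -51.4794 kJ
ΔH = -51.4794 / 0.03907 = -1318 kJ/mol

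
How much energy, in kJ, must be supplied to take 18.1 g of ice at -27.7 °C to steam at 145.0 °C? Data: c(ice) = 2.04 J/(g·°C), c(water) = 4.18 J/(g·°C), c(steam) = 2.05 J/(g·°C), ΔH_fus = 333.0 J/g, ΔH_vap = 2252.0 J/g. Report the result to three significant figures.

q = 57.0 kJ

q1 (heat ice -27.7→0.0 °C): 18.1 × 2.04 × 27.7 = 1023 J
q2 (melt at 0 °C): 18.1 × 333.0 = 6027 J
q3 (heat water 0.0→100.0 °C): 18.1 × 4.18 × 100.0 = 7566 J
q4 (vaporize at 100 °C): 18.1 × 2252.0 = 40761 J
q5 (heat steam 100.0→145.0 °C): 18.1 × 2.05 × 45.0 = 1670 J
Total: 1023 + 6027 + 7566 + 40761 + 1670 = 57047 J = 57.0 kJ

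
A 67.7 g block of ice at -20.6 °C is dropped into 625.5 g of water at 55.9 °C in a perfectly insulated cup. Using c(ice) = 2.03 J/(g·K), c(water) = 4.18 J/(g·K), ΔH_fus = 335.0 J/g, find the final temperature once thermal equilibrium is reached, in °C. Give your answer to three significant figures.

T_f = 41.6 °C

Heat to bring ice to 0 °C and melt it: q₁ = 67.7×2.03×20.6 + 67.7×335.0 = 25511 J
Heat the water can supply cooling to 0 °C: 625.5×4.18×55.9 = 146156 J > q₁, so all ice melts.
Energy balance: 625.5×4.18×(55.9 − T) = 25511 + 67.7×4.18×(T − 0)
2614.59(55.9 − T) = 25511 + 282.986 T
146156 − 25511 = 2897.576 T
T = 120645 / 2897.576 = 41.64 °C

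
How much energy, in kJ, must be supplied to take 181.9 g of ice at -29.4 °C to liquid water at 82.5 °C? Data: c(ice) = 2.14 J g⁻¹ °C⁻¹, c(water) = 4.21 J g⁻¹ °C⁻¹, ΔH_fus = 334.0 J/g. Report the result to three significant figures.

q = 135 kJ

q1 (heat ice -29.4→0.0 °C): 181.9 × 2.14 × 29.4 = 11444 J
q2 (melt at 0 °C): 181.9 × 334.0 = 60755 J
q3 (heat water 0.0→82.5 °C): 181.9 × 4.21 × 82.5 = 63178 J
Total: 11444 + 60755 + 63178 = 135377 J = 135 kJ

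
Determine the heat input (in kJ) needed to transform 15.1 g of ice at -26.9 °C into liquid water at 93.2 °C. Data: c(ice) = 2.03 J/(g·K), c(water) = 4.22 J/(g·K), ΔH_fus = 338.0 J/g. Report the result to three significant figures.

q = 11.9 kJ

q1 (heat ice -26.9→0.0 °C): 15.1 × 2.03 × 26.9 = 825 J
q2 (melt at 0 °C): 15.1 × 338.0 = 5104 J
q3 (heat water 0.0→93.2 °C): 15.1 × 4.22 × 93.2 = 5939 J
Total: 825 + 5104 + 5939 = 11868 J = 11.9 kJ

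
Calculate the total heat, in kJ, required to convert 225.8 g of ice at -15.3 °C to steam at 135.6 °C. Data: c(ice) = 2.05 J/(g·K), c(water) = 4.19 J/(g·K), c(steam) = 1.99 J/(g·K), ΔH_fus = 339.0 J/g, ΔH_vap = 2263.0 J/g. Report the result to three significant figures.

q1 (heat ice -15.3→0.0 °C): 225.8 × 2.05 × 15.3 = 7082 J
q2 (melt at 0 °C): 225.8 × 339.0 = 76546 J
q3 (heat water 0.0→100.0 °C): 225.8 × 4.19 × 100.0 = 94610 J
q4 (vaporize at 100 °C): 225.8 × 2263.0 = 510985 J
q5 (heat steam 100.0→135.6 °C): 225.8 × 1.99 × 35.6 = 15997 J
Total: 7082 + 76546 + 94610 + 510985 + 15997 = 705220 J = 705 kJ

q = 705 kJ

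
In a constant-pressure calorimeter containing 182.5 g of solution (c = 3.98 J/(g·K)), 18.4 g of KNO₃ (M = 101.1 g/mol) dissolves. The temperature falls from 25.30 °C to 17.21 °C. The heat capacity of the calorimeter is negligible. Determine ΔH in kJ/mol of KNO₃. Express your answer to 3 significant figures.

|ΔT| = |17.21 − 25.30| = 8.09 °C
|q_surr| = (182.5 × 3.98) × 8.09 = 726.35 × 8.09 = 5876 J
n(KNO₃) = 18.4 / 101.1 = 0.1820 mol
Temperature fell, so q_rxn = +|q_surr| = 5.876 kJ
ΔH = q_rxn / n = 32.29 kJ/mol

ΔH = 32.3 kJ/mol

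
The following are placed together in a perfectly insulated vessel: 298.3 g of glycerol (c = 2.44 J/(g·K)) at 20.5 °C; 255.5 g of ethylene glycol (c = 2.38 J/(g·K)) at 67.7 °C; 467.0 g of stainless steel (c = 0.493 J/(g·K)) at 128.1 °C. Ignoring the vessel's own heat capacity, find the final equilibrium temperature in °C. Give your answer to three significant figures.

T_f = 54.6 °C

Σ mᵢcᵢ(T − Tᵢ) = 0  ⇒  T = Σ mᵢcᵢTᵢ / Σ mᵢcᵢ
Σ mᵢcᵢ = 298.3×2.44 + 255.5×2.38 + 467.0×0.493 = 1566.173
Σ mᵢcᵢTᵢ = 727.852×20.5 + 608.09×67.7 + 230.231×128.1 = 85581
T = 85581 / 1566.173 = 54.64 °C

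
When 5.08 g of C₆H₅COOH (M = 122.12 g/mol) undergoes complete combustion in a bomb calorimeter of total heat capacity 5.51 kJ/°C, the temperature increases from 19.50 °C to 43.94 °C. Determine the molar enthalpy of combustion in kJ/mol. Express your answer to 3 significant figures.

ΔT = 43.94 − 19.50 = 24.44 °C
q_cal = C_cal × ΔT = 5.51 × 24.44 = 134.6644 kJ
n = 5.08 / 122.12 = 0.04160 mol
q_rxn = −q_cal = -134.6644 kJ
ΔH = -134.6644 / 0.04160 = -3237 kJ/mol

ΔH = -3240 kJ/mol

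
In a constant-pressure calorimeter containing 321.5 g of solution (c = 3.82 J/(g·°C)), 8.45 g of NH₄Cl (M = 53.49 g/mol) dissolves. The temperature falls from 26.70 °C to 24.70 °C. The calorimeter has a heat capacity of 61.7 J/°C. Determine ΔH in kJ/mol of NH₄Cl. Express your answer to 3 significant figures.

ΔH = 16.3 kJ/mol

|ΔT| = |24.70 − 26.70| = 2.00 °C
|q_surr| = (321.5 × 3.82 + 61.7) × 2.00 = 1289.83 × 2.00 = 2580 J
n(NH₄Cl) = 8.45 / 53.49 = 0.1580 mol
Temperature fell, so q_rxn = +|q_surr| = 2.580 kJ
ΔH = q_rxn / n = 16.33 kJ/mol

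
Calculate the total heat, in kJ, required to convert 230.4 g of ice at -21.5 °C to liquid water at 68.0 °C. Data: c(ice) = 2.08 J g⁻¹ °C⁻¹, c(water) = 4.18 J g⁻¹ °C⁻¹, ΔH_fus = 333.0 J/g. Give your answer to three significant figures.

q1 (heat ice -21.5→0.0 °C): 230.4 × 2.08 × 21.5 = 10303 J
q2 (melt at 0 °C): 230.4 × 333.0 = 76723 J
q3 (heat water 0.0→68.0 °C): 230.4 × 4.18 × 68.0 = 65489 J
Total: 10303 + 76723 + 65489 = 152515 J = 153 kJ

q = 153 kJ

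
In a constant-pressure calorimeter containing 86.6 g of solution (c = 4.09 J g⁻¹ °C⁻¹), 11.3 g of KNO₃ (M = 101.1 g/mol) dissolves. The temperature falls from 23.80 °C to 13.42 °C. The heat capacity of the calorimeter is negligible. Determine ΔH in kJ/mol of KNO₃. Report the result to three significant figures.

|ΔT| = |13.42 − 23.80| = 10.38 °C
|q_surr| = (86.6 × 4.09) × 10.38 = 354.194 × 10.38 = 3677 J
n(KNO₃) = 11.3 / 101.1 = 0.1118 mol
Temperature fell, so q_rxn = +|q_surr| = 3.677 kJ
ΔH = q_rxn / n = 32.89 kJ/mol

ΔH = 32.9 kJ/mol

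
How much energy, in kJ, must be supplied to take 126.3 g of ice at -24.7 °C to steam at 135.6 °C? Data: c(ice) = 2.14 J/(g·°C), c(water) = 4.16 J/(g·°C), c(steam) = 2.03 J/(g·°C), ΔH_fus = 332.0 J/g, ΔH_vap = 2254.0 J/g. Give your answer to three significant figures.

q1 (heat ice -24.7→0.0 °C): 126.3 × 2.14 × 24.7 = 6676 J
q2 (melt at 0 °C): 126.3 × 332.0 = 41932 J
q3 (heat water 0.0→100.0 °C): 126.3 × 4.16 × 100.0 = 52541 J
q4 (vaporize at 100 °C): 126.3 × 2254.0 = 284680 J
q5 (heat steam 100.0→135.6 °C): 126.3 × 2.03 × 35.6 = 9127 J
Total: 6676 + 41932 + 52541 + 284680 + 9127 = 394956 J = 395 kJ

q = 395 kJ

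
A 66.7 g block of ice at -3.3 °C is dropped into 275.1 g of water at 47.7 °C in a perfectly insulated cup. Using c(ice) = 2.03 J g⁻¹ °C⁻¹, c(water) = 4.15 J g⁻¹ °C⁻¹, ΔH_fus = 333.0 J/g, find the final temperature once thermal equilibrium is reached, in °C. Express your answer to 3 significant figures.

Heat to bring ice to 0 °C and melt it: q₁ = 66.7×2.03×3.3 + 66.7×333.0 = 22658 J
Heat the water can supply cooling to 0 °C: 275.1×4.15×47.7 = 54457.4 J > q₁, so all ice melts.
Energy balance: 275.1×4.15×(47.7 − T) = 22658 + 66.7×4.15×(T − 0)
1141.665(47.7 − T) = 22658 + 276.805 T
54457.4 − 22658 = 1418.470 T
T = 31799.4 / 1418.470 = 22.42 °C

T_f = 22.4 °C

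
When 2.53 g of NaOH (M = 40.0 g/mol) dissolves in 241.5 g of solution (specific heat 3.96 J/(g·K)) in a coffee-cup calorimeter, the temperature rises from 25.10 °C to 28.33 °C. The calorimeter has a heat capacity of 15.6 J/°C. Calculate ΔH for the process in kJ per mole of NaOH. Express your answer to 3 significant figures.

|ΔT| = |28.33 − 25.10| = 3.23 °C
|q_surr| = (241.5 × 3.96 + 15.6) × 3.23 = 971.94 × 3.23 = 3139 J
n(NaOH) = 2.53 / 40.0 = 0.06325 mol
Temperature rose, so q_rxn = −|q_surr| = -3.139 kJ
ΔH = q_rxn / n = -49.63 kJ/mol

ΔH = -49.6 kJ/mol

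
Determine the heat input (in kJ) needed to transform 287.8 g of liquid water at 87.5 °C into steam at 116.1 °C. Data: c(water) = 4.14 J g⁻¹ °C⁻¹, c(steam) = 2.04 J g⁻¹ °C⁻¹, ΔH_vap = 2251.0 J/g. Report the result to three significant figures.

q1 (heat water 87.5→100.0 °C): 287.8 × 4.14 × 12.5 = 14894 J
q2 (vaporize at 100 °C): 287.8 × 2251.0 = 647838 J
q3 (heat steam 100.0→116.1 °C): 287.8 × 2.04 × 16.1 = 9453 J
Total: 14894 + 647838 + 9453 = 672185 J = 672 kJ

q = 672 kJ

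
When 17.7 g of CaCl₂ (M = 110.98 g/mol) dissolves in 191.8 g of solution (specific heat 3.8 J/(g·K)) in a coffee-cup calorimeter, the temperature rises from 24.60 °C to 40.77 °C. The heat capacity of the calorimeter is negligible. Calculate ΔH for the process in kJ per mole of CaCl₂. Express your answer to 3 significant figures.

|ΔT| = |40.77 − 24.60| = 16.17 °C
|q_surr| = (191.8 × 3.8) × 16.17 = 728.84 × 16.17 = 11790 J
n(CaCl₂) = 17.7 / 110.98 = 0.1595 mol
Temperature rose, so q_rxn = −|q_surr| = -11.79 kJ
ΔH = q_rxn / n = -73.92 kJ/mol

ΔH = -73.9 kJ/mol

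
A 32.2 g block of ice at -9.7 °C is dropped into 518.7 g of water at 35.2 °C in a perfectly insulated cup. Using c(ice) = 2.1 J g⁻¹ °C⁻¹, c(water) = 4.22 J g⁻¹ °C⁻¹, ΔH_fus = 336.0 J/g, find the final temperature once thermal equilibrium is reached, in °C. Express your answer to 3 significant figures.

T_f = 28.2 °C

Heat to bring ice to 0 °C and melt it: q₁ = 32.2×2.1×9.7 + 32.2×336.0 = 11475 J
Heat the water can supply cooling to 0 °C: 518.7×4.22×35.2 = 77049.8 J > q₁, so all ice melts.
Energy balance: 518.7×4.22×(35.2 − T) = 11475 + 32.2×4.22×(T − 0)
2188.914(35.2 − T) = 11475 + 135.884 T
77049.8 − 11475 = 2324.798 T
T = 65574.8 / 2324.798 = 28.21 °C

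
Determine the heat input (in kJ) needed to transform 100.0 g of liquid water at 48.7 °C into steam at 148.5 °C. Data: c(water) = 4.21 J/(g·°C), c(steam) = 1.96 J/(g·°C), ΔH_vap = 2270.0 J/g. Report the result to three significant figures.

q = 258 kJ

q1 (heat water 48.7→100.0 °C): 100.0 × 4.21 × 51.3 = 21597 J
q2 (vaporize at 100 °C): 100.0 × 2270.0 = 227000 J
q3 (heat steam 100.0→148.5 °C): 100.0 × 1.96 × 48.5 = 9506 J
Total: 21597 + 227000 + 9506 = 258103 J = 258 kJ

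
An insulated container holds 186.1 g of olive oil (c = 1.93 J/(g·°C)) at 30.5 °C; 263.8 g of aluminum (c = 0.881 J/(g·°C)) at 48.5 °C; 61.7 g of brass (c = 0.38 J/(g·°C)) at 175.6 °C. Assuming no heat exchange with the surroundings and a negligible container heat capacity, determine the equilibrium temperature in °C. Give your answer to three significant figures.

Σ mᵢcᵢ(T − Tᵢ) = 0  ⇒  T = Σ mᵢcᵢTᵢ / Σ mᵢcᵢ
Σ mᵢcᵢ = 186.1×1.93 + 263.8×0.881 + 61.7×0.38 = 615.0268
Σ mᵢcᵢTᵢ = 359.173×30.5 + 232.4078×48.5 + 23.446×175.6 = 26344
T = 26344 / 615.0268 = 42.83 °C

T_f = 42.8 °C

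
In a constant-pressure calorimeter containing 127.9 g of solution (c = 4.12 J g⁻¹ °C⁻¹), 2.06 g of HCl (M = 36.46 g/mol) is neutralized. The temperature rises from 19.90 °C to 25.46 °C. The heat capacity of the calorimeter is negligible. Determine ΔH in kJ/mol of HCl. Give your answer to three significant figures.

|ΔT| = |25.46 − 19.90| = 5.56 °C
|q_surr| = (127.9 × 4.12) × 5.56 = 526.948 × 5.56 = 2930 J
n(HCl) = 2.06 / 36.46 = 0.05650 mol
Temperature rose, so q_rxn = −|q_surr| = -2.930 kJ
ΔH = q_rxn / n = -51.86 kJ/mol

ΔH = -51.9 kJ/mol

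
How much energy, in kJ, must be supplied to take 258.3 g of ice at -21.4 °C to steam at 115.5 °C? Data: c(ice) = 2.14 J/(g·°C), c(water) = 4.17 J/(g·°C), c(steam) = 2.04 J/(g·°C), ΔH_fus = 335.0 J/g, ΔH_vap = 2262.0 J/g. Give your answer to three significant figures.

q1 (heat ice -21.4→0.0 °C): 258.3 × 2.14 × 21.4 = 11829 J
q2 (melt at 0 °C): 258.3 × 335.0 = 86531 J
q3 (heat water 0.0→100.0 °C): 258.3 × 4.17 × 100.0 = 107711 J
q4 (vaporize at 100 °C): 258.3 × 2262.0 = 584275 J
q5 (heat steam 100.0→115.5 °C): 258.3 × 2.04 × 15.5 = 8167 J
Total: 11829 + 86531 + 107711 + 584275 + 8167 = 798513 J = 799 kJ

q = 799 kJ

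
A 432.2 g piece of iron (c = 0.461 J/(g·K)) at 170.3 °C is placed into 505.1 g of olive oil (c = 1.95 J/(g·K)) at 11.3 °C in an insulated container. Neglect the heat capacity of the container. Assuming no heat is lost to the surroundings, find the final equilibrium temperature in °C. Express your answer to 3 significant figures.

Heat lost by iron = heat gained by olive oil.
(432.2)(0.461)(170.3 − T) = (505.1)(1.95)(T − 11.3)
199.2442 (170.3 − T) = 984.945 (T − 11.3)
33931 − 199.2442 T = 984.945 T − 11130
45061 = 1184.1892 T
T = 38.05 °C

T_f = 38.1 °C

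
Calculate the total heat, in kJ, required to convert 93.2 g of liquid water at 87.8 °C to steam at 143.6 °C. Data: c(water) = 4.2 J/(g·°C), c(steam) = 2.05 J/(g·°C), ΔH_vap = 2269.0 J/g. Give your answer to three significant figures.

q1 (heat water 87.8→100.0 °C): 93.2 × 4.2 × 12.2 = 4776 J
q2 (vaporize at 100 °C): 93.2 × 2269.0 = 211471 J
q3 (heat steam 100.0→143.6 °C): 93.2 × 2.05 × 43.6 = 8330 J
Total: 4776 + 211471 + 8330 = 224577 J = 225 kJ

q = 225 kJ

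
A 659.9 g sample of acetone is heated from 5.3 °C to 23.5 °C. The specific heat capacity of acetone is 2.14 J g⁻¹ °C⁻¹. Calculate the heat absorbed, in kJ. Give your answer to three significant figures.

q = 25.7 kJ

q = m c ΔT = 659.9 × 2.14 × (23.5 − 5.3)
q = 659.9 × 2.14 × 18.2 = 25700 J = 25.7 kJ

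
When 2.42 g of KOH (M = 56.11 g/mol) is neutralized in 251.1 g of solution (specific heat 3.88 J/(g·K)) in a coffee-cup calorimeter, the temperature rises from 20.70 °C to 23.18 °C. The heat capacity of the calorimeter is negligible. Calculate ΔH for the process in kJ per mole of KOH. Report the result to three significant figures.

ΔH = -56.0 kJ/mol

|ΔT| = |23.18 − 20.70| = 2.48 °C
|q_surr| = (251.1 × 3.88) × 2.48 = 974.268 × 2.48 = 2416 J
n(KOH) = 2.42 / 56.11 = 0.04313 mol
Temperature rose, so q_rxn = −|q_surr| = -2.416 kJ
ΔH = q_rxn / n = -56.02 kJ/mol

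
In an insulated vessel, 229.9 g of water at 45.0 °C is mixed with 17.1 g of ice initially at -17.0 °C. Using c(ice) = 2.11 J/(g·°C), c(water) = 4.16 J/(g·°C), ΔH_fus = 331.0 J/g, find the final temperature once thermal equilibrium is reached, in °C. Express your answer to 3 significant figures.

Heat to bring ice to 0 °C and melt it: q₁ = 17.1×2.11×17.0 + 17.1×331.0 = 6273.5 J
Heat the water can supply cooling to 0 °C: 229.9×4.16×45.0 = 43037.3 J > q₁, so all ice melts.
Energy balance: 229.9×4.16×(45.0 − T) = 6273.5 + 17.1×4.16×(T − 0)
956.384(45.0 − T) = 6273.5 + 71.136 T
43037.3 − 6273.5 = 1027.520 T
T = 36763.8 / 1027.520 = 35.78 °C

T_f = 35.8 °C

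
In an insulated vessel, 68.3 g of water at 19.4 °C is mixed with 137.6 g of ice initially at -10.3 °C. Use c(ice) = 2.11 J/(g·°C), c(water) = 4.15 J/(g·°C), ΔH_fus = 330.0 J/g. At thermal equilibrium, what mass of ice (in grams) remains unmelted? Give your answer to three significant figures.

m_ice remaining = 130 g

Heat to warm all ice to 0 °C: 137.6×2.11×10.3 = 2990.5 J
Heat released by water cooling to 0 °C: 68.3×4.15×19.4 = 5498.8 J
5498.8 J < 2990.5 + 137.6×330.0 = 48398.5 J, so not all ice melts; final T = 0 °C.
Heat left for melting: 5498.8 − 2990.5 = 2508.3 J
Mass melted = 2508.3 / 330.0 = 7.601 g
Ice remaining = 137.6 − 7.601 = 129.999 g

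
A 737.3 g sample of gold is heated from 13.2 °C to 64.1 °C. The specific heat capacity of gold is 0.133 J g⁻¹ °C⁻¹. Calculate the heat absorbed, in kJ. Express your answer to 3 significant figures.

q = 4.99 kJ

q = m c ΔT = 737.3 × 0.133 × (64.1 − 13.2)
q = 737.3 × 0.133 × 50.9 = 4991 J = 4.99 kJ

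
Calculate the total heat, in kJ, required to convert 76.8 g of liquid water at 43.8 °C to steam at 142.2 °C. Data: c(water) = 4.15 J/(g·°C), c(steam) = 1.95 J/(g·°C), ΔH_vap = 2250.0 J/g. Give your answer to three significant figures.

q1 (heat water 43.8→100.0 °C): 76.8 × 4.15 × 56.2 = 17912 J
q2 (vaporize at 100 °C): 76.8 × 2250.0 = 172800 J
q3 (heat steam 100.0→142.2 °C): 76.8 × 1.95 × 42.2 = 6320 J
Total: 17912 + 172800 + 6320 = 197032 J = 197 kJ

q = 197 kJ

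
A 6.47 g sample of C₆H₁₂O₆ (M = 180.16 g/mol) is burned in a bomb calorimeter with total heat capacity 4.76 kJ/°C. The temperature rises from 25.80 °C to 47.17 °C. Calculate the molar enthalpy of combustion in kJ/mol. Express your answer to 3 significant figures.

ΔT = 47.17 − 25.80 = 21.37 °C
q_cal = C_cal × ΔT = 4.76 × 21.37 = 101.7212 kJ
n = 6.47 / 180.16 = 0.03591 mol
q_rxn = −q_cal = -101.7212 kJ
ΔH = -101.7212 / 0.03591 = -2833 kJ/mol

ΔH = -2830 kJ/mol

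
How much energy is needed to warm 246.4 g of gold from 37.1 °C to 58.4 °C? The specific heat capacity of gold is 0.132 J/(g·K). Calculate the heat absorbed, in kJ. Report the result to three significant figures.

q = 0.693 kJ

q = m c ΔT = 246.4 × 0.132 × (58.4 − 37.1)
q = 246.4 × 0.132 × 21.3 = 692.8 J = 0.693 kJ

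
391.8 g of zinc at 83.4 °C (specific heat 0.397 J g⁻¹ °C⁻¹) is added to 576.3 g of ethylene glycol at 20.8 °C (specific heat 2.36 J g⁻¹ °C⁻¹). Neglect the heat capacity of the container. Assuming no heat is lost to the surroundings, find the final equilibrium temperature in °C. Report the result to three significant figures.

T_f = 27.2 °C

Heat lost by zinc = heat gained by ethylene glycol.
(391.8)(0.397)(83.4 − T) = (576.3)(2.36)(T − 20.8)
155.5446 (83.4 − T) = 1360.068 (T − 20.8)
12972 − 155.5446 T = 1360.068 T − 28289
41261 = 1515.6126 T
T = 27.22 °C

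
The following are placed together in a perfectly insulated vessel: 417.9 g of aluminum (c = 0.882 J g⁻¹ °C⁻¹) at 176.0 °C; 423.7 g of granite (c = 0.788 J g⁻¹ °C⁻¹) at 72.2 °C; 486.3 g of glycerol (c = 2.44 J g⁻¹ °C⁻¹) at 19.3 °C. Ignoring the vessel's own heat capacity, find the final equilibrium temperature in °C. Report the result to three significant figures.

Σ mᵢcᵢ(T − Tᵢ) = 0  ⇒  T = Σ mᵢcᵢTᵢ / Σ mᵢcᵢ
Σ mᵢcᵢ = 417.9×0.882 + 423.7×0.788 + 486.3×2.44 = 1889.0354
Σ mᵢcᵢTᵢ = 368.5878×176.0 + 333.8756×72.2 + 1186.572×19.3 = 111880
T = 111880 / 1889.0354 = 59.23 °C

T_f = 59.2 °C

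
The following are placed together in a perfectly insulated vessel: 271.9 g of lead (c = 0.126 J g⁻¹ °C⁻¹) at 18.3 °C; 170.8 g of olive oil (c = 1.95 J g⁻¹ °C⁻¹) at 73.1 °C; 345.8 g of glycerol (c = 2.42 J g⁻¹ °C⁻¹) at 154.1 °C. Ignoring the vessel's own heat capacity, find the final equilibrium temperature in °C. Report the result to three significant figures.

Σ mᵢcᵢ(T − Tᵢ) = 0  ⇒  T = Σ mᵢcᵢTᵢ / Σ mᵢcᵢ
Σ mᵢcᵢ = 271.9×0.126 + 170.8×1.95 + 345.8×2.42 = 1204.1554
Σ mᵢcᵢTᵢ = 34.2594×18.3 + 333.06×73.1 + 836.836×154.1 = 153930
T = 153930 / 1204.1554 = 127.8 °C

T_f = 128 °C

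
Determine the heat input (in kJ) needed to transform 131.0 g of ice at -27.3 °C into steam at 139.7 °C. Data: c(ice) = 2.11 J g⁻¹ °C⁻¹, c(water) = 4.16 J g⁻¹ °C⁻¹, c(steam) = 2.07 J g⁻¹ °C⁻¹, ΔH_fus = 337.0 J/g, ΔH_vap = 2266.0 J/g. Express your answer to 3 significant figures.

q1 (heat ice -27.3→0.0 °C): 131.0 × 2.11 × 27.3 = 7546 J
q2 (melt at 0 °C): 131.0 × 337.0 = 44147 J
q3 (heat water 0.0→100.0 °C): 131.0 × 4.16 × 100.0 = 54496 J
q4 (vaporize at 100 °C): 131.0 × 2266.0 = 296846 J
q5 (heat steam 100.0→139.7 °C): 131.0 × 2.07 × 39.7 = 10765 J
Total: 7546 + 44147 + 54496 + 296846 + 10765 = 413800 J = 414 kJ

q = 414 kJ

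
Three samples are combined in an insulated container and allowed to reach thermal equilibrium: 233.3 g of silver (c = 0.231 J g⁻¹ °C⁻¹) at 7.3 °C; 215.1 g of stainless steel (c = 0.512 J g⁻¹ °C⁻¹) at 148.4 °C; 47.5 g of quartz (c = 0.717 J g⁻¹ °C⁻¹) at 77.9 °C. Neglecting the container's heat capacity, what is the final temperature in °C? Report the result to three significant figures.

Σ mᵢcᵢ(T − Tᵢ) = 0  ⇒  T = Σ mᵢcᵢTᵢ / Σ mᵢcᵢ
Σ mᵢcᵢ = 233.3×0.231 + 215.1×0.512 + 47.5×0.717 = 198.0810
Σ mᵢcᵢTᵢ = 53.8923×7.3 + 110.1312×148.4 + 34.0575×77.9 = 19390
T = 19390 / 198.0810 = 97.89 °C

T_f = 97.9 °C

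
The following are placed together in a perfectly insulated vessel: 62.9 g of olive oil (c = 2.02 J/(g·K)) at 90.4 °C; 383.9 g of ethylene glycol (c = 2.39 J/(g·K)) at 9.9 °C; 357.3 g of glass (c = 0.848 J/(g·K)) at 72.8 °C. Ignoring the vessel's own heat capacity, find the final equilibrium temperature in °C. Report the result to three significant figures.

T_f = 31.6 °C

Σ mᵢcᵢ(T − Tᵢ) = 0  ⇒  T = Σ mᵢcᵢTᵢ / Σ mᵢcᵢ
Σ mᵢcᵢ = 62.9×2.02 + 383.9×2.39 + 357.3×0.848 = 1347.5694
Σ mᵢcᵢTᵢ = 127.058×90.4 + 917.521×9.9 + 302.9904×72.8 = 42627
T = 42627 / 1347.5694 = 31.63 °C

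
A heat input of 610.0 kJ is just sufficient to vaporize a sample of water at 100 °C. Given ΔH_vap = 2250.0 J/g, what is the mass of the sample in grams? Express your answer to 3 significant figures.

m = 271 g

m = q / ΔH_vap = 610000 J / 2250.0 J/g = 271 g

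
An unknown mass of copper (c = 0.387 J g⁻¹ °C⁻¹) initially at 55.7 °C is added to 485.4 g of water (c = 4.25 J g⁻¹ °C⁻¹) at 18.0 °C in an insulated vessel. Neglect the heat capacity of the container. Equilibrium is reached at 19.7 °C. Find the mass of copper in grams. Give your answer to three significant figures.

m = 252 g

q_gained = (485.4 × 4.25) × (19.7 − 18.0) = 3507 J
q_lost = m × 0.387 × (55.7 − 19.7) = 13.932 m
m = 3507 / 13.932 = 252 g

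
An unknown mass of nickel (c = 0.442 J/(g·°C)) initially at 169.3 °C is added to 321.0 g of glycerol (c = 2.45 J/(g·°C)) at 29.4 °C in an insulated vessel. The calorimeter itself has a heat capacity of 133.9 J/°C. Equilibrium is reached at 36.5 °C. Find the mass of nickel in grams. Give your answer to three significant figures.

q_gained = (321.0 × 2.45 + 133.9) × (36.5 − 29.4) = 6534 J
q_lost = m × 0.442 × (169.3 − 36.5) = 58.6976 m
m = 6534 / 58.6976 = 111 g

m = 111 g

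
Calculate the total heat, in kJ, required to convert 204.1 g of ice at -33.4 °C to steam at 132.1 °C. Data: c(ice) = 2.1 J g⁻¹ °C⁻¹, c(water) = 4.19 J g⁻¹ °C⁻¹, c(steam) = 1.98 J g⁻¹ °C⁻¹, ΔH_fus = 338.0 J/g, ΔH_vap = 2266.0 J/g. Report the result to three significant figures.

q = 644 kJ

q1 (heat ice -33.4→0.0 °C): 204.1 × 2.1 × 33.4 = 14316 J
q2 (melt at 0 °C): 204.1 × 338.0 = 68986 J
q3 (heat water 0.0→100.0 °C): 204.1 × 4.19 × 100.0 = 85518 J
q4 (vaporize at 100 °C): 204.1 × 2266.0 = 462491 J
q5 (heat steam 100.0→132.1 °C): 204.1 × 1.98 × 32.1 = 12972 J
Total: 14316 + 68986 + 85518 + 462491 + 12972 = 644283 J = 644 kJ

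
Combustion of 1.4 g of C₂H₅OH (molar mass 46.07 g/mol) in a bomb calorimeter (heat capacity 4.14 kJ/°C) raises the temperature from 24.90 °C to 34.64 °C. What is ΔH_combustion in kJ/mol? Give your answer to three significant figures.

ΔH = -1330 kJ/mol

ΔT = 34.64 − 24.90 = 9.74 °C
q_cal = C_cal × ΔT = 4.14 × 9.74 = 40.3236 kJ
n = 1.4 / 46.07 = 0.03039 mol
q_rxn = −q_cal = -40.3236 kJ
ΔH = -40.3236 / 0.03039 = -1327 kJ/mol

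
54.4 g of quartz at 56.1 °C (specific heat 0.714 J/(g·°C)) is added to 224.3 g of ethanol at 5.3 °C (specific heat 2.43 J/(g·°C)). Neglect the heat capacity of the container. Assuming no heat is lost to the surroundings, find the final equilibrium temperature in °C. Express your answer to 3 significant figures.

Heat lost by quartz = heat gained by ethanol.
(54.4)(0.714)(56.1 − T) = (224.3)(2.43)(T − 5.3)
38.8416 (56.1 − T) = 545.049 (T − 5.3)
2179.0 − 38.8416 T = 545.049 T − 2888.8
5067.8 = 583.8906 T
T = 8.679 °C

T_f = 8.68 °C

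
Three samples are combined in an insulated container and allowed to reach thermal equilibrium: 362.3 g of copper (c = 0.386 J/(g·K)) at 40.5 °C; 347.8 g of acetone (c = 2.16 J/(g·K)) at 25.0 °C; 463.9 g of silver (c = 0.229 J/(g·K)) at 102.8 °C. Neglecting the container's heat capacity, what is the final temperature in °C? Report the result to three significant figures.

T_f = 35.5 °C

Σ mᵢcᵢ(T − Tᵢ) = 0  ⇒  T = Σ mᵢcᵢTᵢ / Σ mᵢcᵢ
Σ mᵢcᵢ = 362.3×0.386 + 347.8×2.16 + 463.9×0.229 = 997.3289
Σ mᵢcᵢTᵢ = 139.8478×40.5 + 751.248×25.0 + 106.2331×102.8 = 35366
T = 35366 / 997.3289 = 35.46 °C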